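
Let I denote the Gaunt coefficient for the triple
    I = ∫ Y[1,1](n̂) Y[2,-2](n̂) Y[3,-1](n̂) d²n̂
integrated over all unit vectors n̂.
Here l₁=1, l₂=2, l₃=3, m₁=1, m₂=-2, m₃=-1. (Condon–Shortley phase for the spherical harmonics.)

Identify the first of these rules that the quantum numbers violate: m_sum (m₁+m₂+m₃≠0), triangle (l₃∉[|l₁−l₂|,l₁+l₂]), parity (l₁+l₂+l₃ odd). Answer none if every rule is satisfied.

m_sum

Σmᵢ = -2  ✗
l₃∈[|l₁−l₂|,l₁+l₂]=[1,3], have l₃=3
Σlᵢ = 6 ⇒ even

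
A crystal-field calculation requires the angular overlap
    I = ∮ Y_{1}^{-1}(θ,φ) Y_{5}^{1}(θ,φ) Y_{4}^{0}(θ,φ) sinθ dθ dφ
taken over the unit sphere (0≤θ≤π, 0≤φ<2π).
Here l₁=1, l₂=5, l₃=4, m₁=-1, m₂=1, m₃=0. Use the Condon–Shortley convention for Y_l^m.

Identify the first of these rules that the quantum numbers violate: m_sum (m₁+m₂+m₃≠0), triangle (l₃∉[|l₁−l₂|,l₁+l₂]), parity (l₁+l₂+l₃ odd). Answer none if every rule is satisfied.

m₁+m₂+m₃ = -1 + 1 + 0 = 0  ✓
triangle: |1−5|=4 ≤ l₃=4 ≤ 1+5=6  ✓
parity: l₁+l₂+l₃ = 10 is even  ✓

none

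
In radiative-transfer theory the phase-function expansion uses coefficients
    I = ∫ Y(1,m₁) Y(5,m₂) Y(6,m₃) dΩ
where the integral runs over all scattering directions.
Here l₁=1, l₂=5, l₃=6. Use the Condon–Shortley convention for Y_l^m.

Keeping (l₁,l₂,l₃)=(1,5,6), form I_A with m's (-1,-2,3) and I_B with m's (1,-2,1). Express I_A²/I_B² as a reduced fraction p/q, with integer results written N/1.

18/5

l's match ⇒ only the (l;m) 3-j factors differ between A and B.
A: triangle coeff Δ(1,5,6) = 1/858; Σ_t [0,0]: t=0:+1/60480 = 1/60480; (3j)²=6/143 [(1 5 6; -1 -2 3)], sign=-1
B: triangle coeff Δ(1,5,6) = 1/858; Σ_t [0,0]: t=0:+1/60480 = 1/60480; (3j)²=5/429 [(1 5 6; 1 -2 1)], sign=-1
I_A²/I_B² = (6/143)/(5/429) = 18/5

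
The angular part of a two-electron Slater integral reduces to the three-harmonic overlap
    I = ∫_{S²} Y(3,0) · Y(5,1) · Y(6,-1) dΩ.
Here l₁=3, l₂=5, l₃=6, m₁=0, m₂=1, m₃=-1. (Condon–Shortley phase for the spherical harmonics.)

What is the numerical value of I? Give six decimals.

Checks pass: Σm=0; 14 even; l₃=6∈[2,8].
(2·3+1)(2·5+1)(2·6+1) = 1001
Δ: 2! 4! 8! / 15! → 1/675675
sum: t=0:+1/8640 t=1:−1/2304 t=2:+1/8640 = -7/34560
3j²(3 5 6; 0 0 0) = Δ·Π!·Σ² = 7/429  (sign -1)
sum: t=0:+1/17280 t=1:−1/2880 t=2:+1/6912 = -1/6912
3j²(3 5 6; 0 1 -1) = Δ·Π!·Σ² = 5/429  (sign +1)
combine: 4πI² = 1001·7/429·5/429 = 245/1287
take √, sign -1: I = -0.12308038

-0.123080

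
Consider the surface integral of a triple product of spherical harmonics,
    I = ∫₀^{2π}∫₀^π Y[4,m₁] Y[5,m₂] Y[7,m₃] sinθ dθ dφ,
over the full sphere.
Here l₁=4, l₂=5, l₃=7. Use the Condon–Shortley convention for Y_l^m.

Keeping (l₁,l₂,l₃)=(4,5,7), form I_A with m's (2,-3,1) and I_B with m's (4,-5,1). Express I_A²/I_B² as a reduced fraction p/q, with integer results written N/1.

21125/252

Same 4,5,7: normalisation and zero-m 3j drop out of the ratio.
A: Δ: 2! 6! 8! / 17! → 1/6126120; sum: t=0:+1/138240 t=1:−1/604800 t=2:+1/58060800 = 13/2322432; 3j²(4 5 7; 2 -3 1) = Δ·Π!·Σ² = 1625/94248  (sign +1)
B: Δ: 2! 6! 8! / 17! → 1/6126120; sum: t=0:+1/58060800 = 1/58060800; 3j²(4 5 7; 4 -5 1) = Δ·Π!·Σ² = 1/4862  (sign +1)
I_A²/I_B² = (1625/94248)/(1/4862) = 21125/252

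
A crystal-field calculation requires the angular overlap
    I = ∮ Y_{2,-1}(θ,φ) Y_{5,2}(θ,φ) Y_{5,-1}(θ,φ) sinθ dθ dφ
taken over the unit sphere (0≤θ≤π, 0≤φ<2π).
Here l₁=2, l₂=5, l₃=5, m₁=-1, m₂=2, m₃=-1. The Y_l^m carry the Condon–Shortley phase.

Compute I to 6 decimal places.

0.104819

m-sum 0 ✓  L=12 even ✓  3≤5≤7 ✓
Π(2lᵢ+1) = 5×11×11 = 605
triangle coeff Δ(2,5,5) = 1/38610
Σ_t [0,2]: t=0:+1/2880 t=1:−1/576 t=2:+1/2880 = -1/960
(3j)²=10/429 [(2 5 5; 0 0 0)], sign=+1
Σ_t [1,2]: t=1:−1/2880 t=2:+1/1440 = 1/2880
(3j)²=7/715 [(2 5 5; -1 2 -1)], sign=+1
⇒ 4πI² = 70/507
I = (+1)√(70/507/(4π)) = 0.10481902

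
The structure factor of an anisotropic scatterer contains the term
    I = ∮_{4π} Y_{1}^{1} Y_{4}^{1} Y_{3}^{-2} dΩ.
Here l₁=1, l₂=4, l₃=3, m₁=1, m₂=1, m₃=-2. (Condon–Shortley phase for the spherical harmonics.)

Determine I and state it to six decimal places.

-0.106622

Rules hold: Σm=0, L=8 even, 3≤3≤5.
N = 3·9·7 = 189
Δ = 2!·0!·6!/9! = 1/252
Racah Σ t=1..1: t=1:−1/36 = -1/36
⇒ 3j(1 4 3; 0 0 0)² = 4/63, sgn +1
Racah Σ t=0..0: t=0:+1/240 = 1/240
⇒ 3j(1 4 3; 1 1 -2)² = 1/84, sgn -1
4πI² = N·(3j₀)²·(3jₘ)² = 1/7
I = -1·√(0.142857/4π) = -0.10662181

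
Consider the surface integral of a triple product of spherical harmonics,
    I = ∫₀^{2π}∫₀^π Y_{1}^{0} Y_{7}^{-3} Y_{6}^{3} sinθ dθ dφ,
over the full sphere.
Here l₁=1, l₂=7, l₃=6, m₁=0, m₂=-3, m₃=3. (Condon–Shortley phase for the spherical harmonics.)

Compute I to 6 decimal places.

m-sum 0 ✓  L=14 even ✓  6≤6≤8 ✓
Π(2lᵢ+1) = 3×15×13 = 585
triangle coeff Δ(1,7,6) = 1/1365
Σ_t [1,1]: t=1:−1/518400 = -1/518400
(3j)²=7/195 [(1 7 6; 0 0 0)], sign=-1
Σ_t [1,1]: t=1:−1/2177280 = -1/2177280
(3j)²=8/273 [(1 7 6; 0 -3 3)], sign=+1
⇒ 4πI² = 8/13
I = (-1)√(8/13/(4π)) = -0.22129336

-0.221293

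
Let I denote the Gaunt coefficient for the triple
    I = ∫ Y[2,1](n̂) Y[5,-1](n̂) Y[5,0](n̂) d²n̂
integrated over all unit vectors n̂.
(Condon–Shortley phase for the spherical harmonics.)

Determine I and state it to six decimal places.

Checks pass: Σm=0; 12 even; l₃=5∈[3,7].
(2·2+1)(2·5+1)(2·5+1) = 605
Δ: 2! 2! 8! / 13! → 1/38610
sum: t=0:+1/2880 t=1:−1/576 t=2:+1/2880 = -1/960
3j²(2 5 5; 0 0 0) = Δ·Π!·Σ² = 10/429  (sign +1)
sum: t=0:+1/1152 t=1:−1/1440 = 1/5760
3j²(2 5 5; 1 -1 0) = Δ·Π!·Σ² = 1/858  (sign -1)
combine: 4πI² = 605·10/429·1/858 = 25/1521
take √, sign -1: I = -0.03616600

-0.036166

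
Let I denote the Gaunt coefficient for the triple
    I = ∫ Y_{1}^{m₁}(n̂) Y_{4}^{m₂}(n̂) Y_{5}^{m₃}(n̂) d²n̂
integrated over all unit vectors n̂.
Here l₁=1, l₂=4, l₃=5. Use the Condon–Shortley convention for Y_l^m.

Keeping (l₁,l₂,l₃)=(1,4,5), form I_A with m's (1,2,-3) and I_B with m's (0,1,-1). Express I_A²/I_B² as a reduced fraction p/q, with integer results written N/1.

Same 1,4,5: normalisation and zero-m 3j drop out of the ratio.
A: Δ: 0! 2! 8! / 11! → 1/495; sum: t=0:+1/2880 = 1/2880; 3j²(1 4 5; 1 2 -3) = Δ·Π!·Σ² = 28/495  (sign +1)
B: Δ: 0! 2! 8! / 11! → 1/495; sum: t=0:+1/720 = 1/720; 3j²(1 4 5; 0 1 -1) = Δ·Π!·Σ² = 8/165  (sign +1)
I_A²/I_B² = (28/495)/(8/165) = 7/6

7/6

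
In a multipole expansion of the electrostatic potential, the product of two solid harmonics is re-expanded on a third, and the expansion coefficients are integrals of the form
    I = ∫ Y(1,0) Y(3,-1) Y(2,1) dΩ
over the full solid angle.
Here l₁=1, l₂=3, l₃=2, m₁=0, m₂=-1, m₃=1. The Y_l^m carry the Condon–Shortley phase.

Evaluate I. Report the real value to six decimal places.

-0.233597

Checks pass: Σm=0; 6 even; l₃=2∈[2,4].
(2·1+1)(2·3+1)(2·2+1) = 105
Δ: 2! 0! 4! / 7! → 1/105
sum: t=1:−1/4 = -1/4
3j²(1 3 2; 0 0 0) = Δ·Π!·Σ² = 3/35  (sign -1)
sum: t=1:−1/6 = -1/6
3j²(1 3 2; 0 -1 1) = Δ·Π!·Σ² = 8/105  (sign +1)
combine: 4πI² = 105·3/35·8/105 = 24/35
take √, sign -1: I = -0.23359668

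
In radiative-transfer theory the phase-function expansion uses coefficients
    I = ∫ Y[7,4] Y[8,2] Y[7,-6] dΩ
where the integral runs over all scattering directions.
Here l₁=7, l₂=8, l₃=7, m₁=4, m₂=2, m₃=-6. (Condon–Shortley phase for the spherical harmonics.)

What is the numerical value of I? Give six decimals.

m-sum 0 ✓  L=22 even ✓  1≤7≤15 ✓
Π(2lᵢ+1) = 15×17×15 = 3825
triangle coeff Δ(7,8,7) = 1/22086194130
Σ_t [1,7]: t=1:−1/18289152000 t=2:+1/248832000 t=3:−1/24883200 t=4:+1/11943936 t=5:−1/24883200 t=6:+1/248832000 t=7:−1/18289152000 = 11/975421440
(3j)²=1750/289731 [(7 8 7; 0 0 0)], sign=-1
Σ_t [2,3]: t=2:+1/6967296000 t=3:−1/2612736000 = -1/4180377600
(3j)²=75/7429 [(7 8 7; 4 2 -6)], sign=+1
⇒ 4πI² = 9843750/42204149
I = (-1)√(9843750/42204149/(4π)) = -0.13623785

-0.136238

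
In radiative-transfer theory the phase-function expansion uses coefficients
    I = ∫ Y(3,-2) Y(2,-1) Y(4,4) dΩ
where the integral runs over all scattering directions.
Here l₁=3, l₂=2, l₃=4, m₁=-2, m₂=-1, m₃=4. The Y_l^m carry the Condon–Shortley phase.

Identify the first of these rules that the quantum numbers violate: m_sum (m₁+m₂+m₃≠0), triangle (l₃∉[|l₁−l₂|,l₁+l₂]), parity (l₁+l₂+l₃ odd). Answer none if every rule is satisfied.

m₁+m₂+m₃ = -2 − 1 + 4 = 1  ✗
triangle: |3−2|=1 ≤ l₃=4 ≤ 3+2=5
parity: l₁+l₂+l₃ = 9 is odd

m_sum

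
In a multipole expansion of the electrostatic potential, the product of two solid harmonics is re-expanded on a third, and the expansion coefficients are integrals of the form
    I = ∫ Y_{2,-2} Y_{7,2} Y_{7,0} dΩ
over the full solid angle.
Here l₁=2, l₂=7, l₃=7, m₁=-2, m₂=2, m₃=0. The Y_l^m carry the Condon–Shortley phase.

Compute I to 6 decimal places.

-0.192231

Checks pass: Σm=0; 16 even; l₃=7∈[5,9].
(2·2+1)(2·7+1)(2·7+1) = 1125
Δ: 2! 2! 12! / 17! → 1/185640
sum: t=0:+1/2419200 t=1:−1/518400 t=2:+1/2419200 = -1/907200
3j²(2 7 7; 0 0 0) = Δ·Π!·Σ² = 56/3315  (sign +1)
sum: t=2:+1/2419200 = 1/2419200
3j²(2 7 7; -2 2 0) = Δ·Π!·Σ² = 27/1105  (sign -1)
combine: 4πI² = 1125·56/3315·27/1105 = 22680/48841
take √, sign -1: I = -0.19223140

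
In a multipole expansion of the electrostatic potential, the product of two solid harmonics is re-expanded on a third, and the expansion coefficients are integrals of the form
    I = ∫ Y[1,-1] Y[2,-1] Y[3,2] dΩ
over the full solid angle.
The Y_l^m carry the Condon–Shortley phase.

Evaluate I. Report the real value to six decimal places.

0.261169

Rules hold: Σm=0, L=6 even, 1≤3≤3.
N = 3·5·7 = 105
Δ = 0!·2!·4!/7! = 1/105
Racah Σ t=0..0: t=0:+1/4 = 1/4
⇒ 3j(1 2 3; 0 0 0)² = 3/35, sgn -1
Racah Σ t=0..0: t=0:+1/12 = 1/12
⇒ 3j(1 2 3; -1 -1 2)² = 2/21, sgn -1
4πI² = N·(3j₀)²·(3jₘ)² = 6/7
I = +1·√(0.857143/4π) = 0.26116903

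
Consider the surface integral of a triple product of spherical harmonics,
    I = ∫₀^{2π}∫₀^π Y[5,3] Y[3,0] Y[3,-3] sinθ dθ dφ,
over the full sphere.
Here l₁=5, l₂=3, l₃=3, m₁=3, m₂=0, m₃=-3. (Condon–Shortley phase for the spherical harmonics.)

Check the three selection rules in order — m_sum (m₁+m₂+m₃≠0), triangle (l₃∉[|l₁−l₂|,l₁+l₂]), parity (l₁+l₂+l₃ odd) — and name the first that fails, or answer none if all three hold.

azimuthal sum: 3 + 0 − 3 = 0  ✓
2 ≤ 3 ≤ 8 (triangle on l)  ✓
L = 5 + 3 + 3 = 11 (odd)  ✗

parity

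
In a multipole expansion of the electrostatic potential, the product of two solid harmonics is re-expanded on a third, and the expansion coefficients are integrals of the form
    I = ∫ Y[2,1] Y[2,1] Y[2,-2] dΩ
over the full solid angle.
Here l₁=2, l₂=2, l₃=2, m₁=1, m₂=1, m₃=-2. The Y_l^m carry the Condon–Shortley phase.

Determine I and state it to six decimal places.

0.220728

Checks pass: Σm=0; 6 even; l₃=2∈[0,4].
(2·2+1)(2·2+1)(2·2+1) = 125
Δ: 2! 2! 2! / 7! → 1/630
sum: t=0:+1/8 t=1:−1/1 t=2:+1/8 = -3/4
3j²(2 2 2; 0 0 0) = Δ·Π!·Σ² = 2/35  (sign -1)
sum: t=1:−1/4 = -1/4
3j²(2 2 2; 1 1 -2) = Δ·Π!·Σ² = 3/35  (sign -1)
combine: 4πI² = 125·2/35·3/35 = 30/49
take √, sign +1: I = 0.22072812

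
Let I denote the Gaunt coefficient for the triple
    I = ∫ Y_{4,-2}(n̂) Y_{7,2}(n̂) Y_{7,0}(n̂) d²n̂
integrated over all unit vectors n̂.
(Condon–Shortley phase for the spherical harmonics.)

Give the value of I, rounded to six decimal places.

m-sum 0 ✓  L=18 even ✓  3≤7≤11 ✓
Π(2lᵢ+1) = 9×15×15 = 2025
triangle coeff Δ(4,7,7) = 1/58198140
Σ_t [0,4]: t=0:+1/17418240 t=1:−1/622080 t=2:+1/230400 t=3:−1/622080 t=4:+1/17418240 = 1/806400
(3j)²=2268/230945 [(4 7 7; 0 0 0)], sign=-1
Σ_t [2,4]: t=2:+1/2903040 t=3:−1/622080 t=4:+1/1382400 = -47/87091200
(3j)²=2209/277134 [(4 7 7; -2 2 0)], sign=+1
⇒ 4πI² = 338175810/2133423721
I = (-1)√(338175810/2133423721/(4π)) = -0.11231242

-0.112312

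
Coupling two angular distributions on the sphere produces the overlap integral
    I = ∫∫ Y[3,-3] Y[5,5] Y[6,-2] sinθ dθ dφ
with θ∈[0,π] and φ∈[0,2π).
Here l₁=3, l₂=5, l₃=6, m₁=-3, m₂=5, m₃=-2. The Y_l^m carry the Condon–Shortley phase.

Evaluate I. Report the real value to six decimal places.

Rules hold: Σm=0, L=14 even, 2≤6≤8.
N = 7·11·13 = 1001
Δ = 2!·4!·8!/15! = 1/675675
Racah Σ t=0..2: t=0:+1/8640 t=1:−1/2304 t=2:+1/8640 = -7/34560
⇒ 3j(3 5 6; 0 0 0)² = 7/429, sgn -1
Racah Σ t=2..2: t=2:+1/1935360 = 1/1935360
⇒ 3j(3 5 6; -3 5 -2)² = 1/1001, sgn +1
4πI² = N·(3j₀)²·(3jₘ)² = 7/429
I = -1·√(0.016317/4π) = -0.03603425

-0.036034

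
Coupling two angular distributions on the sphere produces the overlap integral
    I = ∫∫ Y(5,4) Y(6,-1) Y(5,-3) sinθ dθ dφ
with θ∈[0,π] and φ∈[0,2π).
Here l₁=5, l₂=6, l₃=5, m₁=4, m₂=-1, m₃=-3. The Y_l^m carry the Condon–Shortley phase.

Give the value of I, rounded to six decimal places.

m-sum 0 ✓  L=16 even ✓  1≤5≤11 ✓
Π(2lᵢ+1) = 11×13×11 = 1573
triangle coeff Δ(5,6,5) = 1/28588560
Σ_t [1,5]: t=1:−1/345600 t=2:+1/13824 t=3:−1/5184 t=4:+1/13824 t=5:−1/345600 = -7/129600
(3j)²=80/7293 [(5 6 5; 0 0 0)], sign=+1
Σ_t [0,1]: t=0:+1/518400 t=1:−1/138240 = -11/2073600
(3j)²=77/4420 [(5 6 5; 4 -1 -3)], sign=-1
⇒ 4πI² = 3388/11271
I = (-1)√(3388/11271/(4π)) = -0.15466268

-0.154663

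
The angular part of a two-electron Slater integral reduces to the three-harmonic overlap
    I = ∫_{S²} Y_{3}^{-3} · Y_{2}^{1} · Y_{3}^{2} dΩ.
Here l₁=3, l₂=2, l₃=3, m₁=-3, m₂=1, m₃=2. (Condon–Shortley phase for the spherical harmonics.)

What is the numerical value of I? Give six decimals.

Rules hold: Σm=0, L=8 even, 1≤3≤5.
N = 7·5·7 = 245
Δ = 2!·4!·2!/9! = 1/3780
Racah Σ t=0..2: t=0:+1/24 t=1:−1/4 t=2:+1/24 = -1/6
⇒ 3j(3 2 3; 0 0 0)² = 4/105, sgn +1
Racah Σ t=2..2: t=2:+1/48 = 1/48
⇒ 3j(3 2 3; -3 1 2)² = 5/84, sgn -1
4πI² = N·(3j₀)²·(3jₘ)² = 5/9
I = -1·√(0.555556/4π) = -0.21026104

-0.210261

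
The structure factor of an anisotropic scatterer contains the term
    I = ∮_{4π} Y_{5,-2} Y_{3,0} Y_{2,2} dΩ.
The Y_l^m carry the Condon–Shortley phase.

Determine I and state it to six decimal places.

Checks pass: Σm=0; 10 even; l₃=2∈[2,8].
(2·5+1)(2·3+1)(2·2+1) = 385
Δ: 6! 4! 0! / 11! → 1/2310
sum: t=3:−1/144 = -1/144
3j²(5 3 2; 0 0 0) = Δ·Π!·Σ² = 10/231  (sign -1)
sum: t=3:−1/864 = -1/864
3j²(5 3 2; -2 0 2) = Δ·Π!·Σ² = 1/66  (sign -1)
combine: 4πI² = 385·10/231·1/66 = 25/99
take √, sign +1: I = 0.14175797

0.141758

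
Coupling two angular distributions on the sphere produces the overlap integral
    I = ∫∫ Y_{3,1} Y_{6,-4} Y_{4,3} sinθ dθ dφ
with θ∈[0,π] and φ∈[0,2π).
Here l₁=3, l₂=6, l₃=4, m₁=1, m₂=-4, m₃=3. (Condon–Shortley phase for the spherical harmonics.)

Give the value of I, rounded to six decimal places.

0.000000

Σlᵢ=13 odd — θ-integrand is odd under cosθ→−cosθ; I=0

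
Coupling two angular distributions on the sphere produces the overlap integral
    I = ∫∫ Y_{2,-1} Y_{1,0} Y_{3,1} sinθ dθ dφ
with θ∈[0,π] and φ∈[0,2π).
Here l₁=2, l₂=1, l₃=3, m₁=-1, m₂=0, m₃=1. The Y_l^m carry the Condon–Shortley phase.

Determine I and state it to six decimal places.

m-sum 0 ✓  L=6 even ✓  1≤3≤3 ✓
Π(2lᵢ+1) = 5×3×7 = 105
triangle coeff Δ(2,1,3) = 1/105
Σ_t [0,0]: t=0:+1/4 = 1/4
(3j)²=3/35 [(2 1 3; 0 0 0)], sign=-1
Σ_t [0,0]: t=0:+1/6 = 1/6
(3j)²=8/105 [(2 1 3; -1 0 1)], sign=+1
⇒ 4πI² = 24/35
I = (-1)√(24/35/(4π)) = -0.23359668

-0.233597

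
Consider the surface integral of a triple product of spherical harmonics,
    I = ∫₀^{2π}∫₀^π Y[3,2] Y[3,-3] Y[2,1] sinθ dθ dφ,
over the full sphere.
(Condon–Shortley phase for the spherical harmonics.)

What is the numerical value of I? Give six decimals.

Rules hold: Σm=0, L=8 even, 0≤2≤6.
N = 7·7·5 = 245
Δ = 4!·2!·2!/9! = 1/3780
Racah Σ t=1..3: t=1:−1/24 t=2:+1/4 t=3:−1/24 = 1/6
⇒ 3j(3 3 2; 0 0 0)² = 4/105, sgn +1
Racah Σ t=0..0: t=0:+1/48 = 1/48
⇒ 3j(3 3 2; 2 -3 1)² = 5/84, sgn -1
4πI² = N·(3j₀)²·(3jₘ)² = 5/9
I = -1·√(0.555556/4π) = -0.21026104

-0.210261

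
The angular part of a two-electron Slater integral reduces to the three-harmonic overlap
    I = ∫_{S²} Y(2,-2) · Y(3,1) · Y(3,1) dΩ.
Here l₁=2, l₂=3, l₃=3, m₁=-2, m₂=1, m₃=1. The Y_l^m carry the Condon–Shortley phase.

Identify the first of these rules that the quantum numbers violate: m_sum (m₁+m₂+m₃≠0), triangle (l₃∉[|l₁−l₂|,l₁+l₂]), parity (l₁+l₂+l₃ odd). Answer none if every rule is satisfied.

none

m₁+m₂+m₃ = -2 + 1 + 1 = 0  ✓
triangle: |2−3|=1 ≤ l₃=3 ≤ 2+3=5  ✓
parity: l₁+l₂+l₃ = 8 is even  ✓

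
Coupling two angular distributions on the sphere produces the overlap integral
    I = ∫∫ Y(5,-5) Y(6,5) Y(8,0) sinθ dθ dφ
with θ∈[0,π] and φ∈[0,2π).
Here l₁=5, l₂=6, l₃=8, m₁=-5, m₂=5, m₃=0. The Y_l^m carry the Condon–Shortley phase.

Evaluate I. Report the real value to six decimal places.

Σlᵢ=19 odd — θ-integrand is odd under cosθ→−cosθ; I=0

0.000000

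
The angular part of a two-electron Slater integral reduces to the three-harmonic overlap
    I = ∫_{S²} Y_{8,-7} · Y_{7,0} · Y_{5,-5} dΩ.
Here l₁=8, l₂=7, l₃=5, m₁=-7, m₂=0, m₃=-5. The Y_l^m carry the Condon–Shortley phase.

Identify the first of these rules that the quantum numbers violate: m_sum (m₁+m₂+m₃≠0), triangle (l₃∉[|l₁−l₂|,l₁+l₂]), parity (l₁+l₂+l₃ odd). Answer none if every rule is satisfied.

Σmᵢ = -12  ✗
l₃∈[|l₁−l₂|,l₁+l₂]=[1,15], have l₃=5
Σlᵢ = 20 ⇒ even

m_sum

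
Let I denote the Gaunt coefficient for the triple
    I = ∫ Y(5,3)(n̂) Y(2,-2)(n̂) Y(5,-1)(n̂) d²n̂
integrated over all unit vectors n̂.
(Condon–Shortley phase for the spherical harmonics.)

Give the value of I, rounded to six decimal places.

0.171169

Rules hold: Σm=0, L=12 even, 3≤5≤7.
N = 11·5·11 = 605
Δ = 2!·8!·2!/13! = 1/38610
Racah Σ t=0..2: t=0:+1/2880 t=1:−1/576 t=2:+1/2880 = -1/960
⇒ 3j(5 2 5; 0 0 0)² = 10/429, sgn +1
Racah Σ t=0..0: t=0:+1/5760 = 1/5760
⇒ 3j(5 2 5; 3 -2 -1)² = 56/2145, sgn +1
4πI² = N·(3j₀)²·(3jₘ)² = 560/1521
I = +1·√(0.368179/4π) = 0.17116875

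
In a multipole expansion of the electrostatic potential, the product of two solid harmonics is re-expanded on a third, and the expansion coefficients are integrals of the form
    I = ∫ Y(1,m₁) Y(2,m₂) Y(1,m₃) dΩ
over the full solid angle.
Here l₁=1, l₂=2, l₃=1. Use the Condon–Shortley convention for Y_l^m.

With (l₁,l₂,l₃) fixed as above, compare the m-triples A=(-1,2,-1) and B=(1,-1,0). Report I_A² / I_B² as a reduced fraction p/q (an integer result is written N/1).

2/1

l's match ⇒ only the (l;m) 3-j factors differ between A and B.
A: triangle coeff Δ(1,2,1) = 1/30; Σ_t [2,2]: t=2:+1/4 = 1/4; (3j)²=1/5 [(1 2 1; -1 2 -1)], sign=+1
B: triangle coeff Δ(1,2,1) = 1/30; Σ_t [0,0]: t=0:+1/2 = 1/2; (3j)²=1/10 [(1 2 1; 1 -1 0)], sign=-1
I_A²/I_B² = (1/5)/(1/10) = 2/1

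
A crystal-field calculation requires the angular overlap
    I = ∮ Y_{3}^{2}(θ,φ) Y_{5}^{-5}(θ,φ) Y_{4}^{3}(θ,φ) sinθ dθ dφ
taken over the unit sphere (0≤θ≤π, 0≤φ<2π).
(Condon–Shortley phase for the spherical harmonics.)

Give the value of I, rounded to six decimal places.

-0.212007

Rules hold: Σm=0, L=12 even, 2≤4≤8.
N = 7·11·9 = 693
Δ = 4!·2!·6!/13! = 1/180180
Racah Σ t=1..3: t=1:−1/576 t=2:+1/144 t=3:−1/576 = 1/288
⇒ 3j(3 5 4; 0 0 0)² = 20/1001, sgn +1
Racah Σ t=0..0: t=0:+1/17280 = 1/17280
⇒ 3j(3 5 4; 2 -5 3)² = 35/858, sgn -1
4πI² = N·(3j₀)²·(3jₘ)² = 1050/1859
I = -1·√(0.56482/4π) = -0.21200691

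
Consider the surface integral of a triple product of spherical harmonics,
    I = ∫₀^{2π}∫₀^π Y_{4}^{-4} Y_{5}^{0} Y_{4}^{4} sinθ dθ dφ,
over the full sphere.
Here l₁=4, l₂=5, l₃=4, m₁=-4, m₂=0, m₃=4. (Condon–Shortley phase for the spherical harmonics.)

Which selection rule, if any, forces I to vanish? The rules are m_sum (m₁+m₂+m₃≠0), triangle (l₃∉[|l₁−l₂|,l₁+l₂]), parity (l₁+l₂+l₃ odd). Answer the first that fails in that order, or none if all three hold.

parity

azimuthal sum: -4 + 0 + 4 = 0  ✓
1 ≤ 4 ≤ 9 (triangle on l)  ✓
L = 4 + 5 + 4 = 13 (odd)  ✗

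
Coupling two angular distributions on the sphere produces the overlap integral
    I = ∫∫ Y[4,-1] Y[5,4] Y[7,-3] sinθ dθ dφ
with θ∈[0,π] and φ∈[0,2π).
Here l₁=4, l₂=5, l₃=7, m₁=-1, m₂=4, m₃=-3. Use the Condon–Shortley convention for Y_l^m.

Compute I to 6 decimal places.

0.167813

Checks pass: Σm=0; 16 even; l₃=7∈[1,9].
(2·4+1)(2·5+1)(2·7+1) = 1485
Δ: 2! 6! 8! / 17! → 1/6126120
sum: t=0:+1/69120 t=1:−1/20736 t=2:+1/69120 = -1/51840
3j²(4 5 7; 0 0 0) = Δ·Π!·Σ² = 280/21879  (sign +1)
sum: t=1:−1/1935360 t=2:+1/362880 = 13/5806080
3j²(4 5 7; -1 4 -3) = Δ·Π!·Σ² = 195/10472  (sign +1)
combine: 4πI² = 1485·280/21879·195/10472 = 1125/3179
take √, sign +1: I = 0.16781318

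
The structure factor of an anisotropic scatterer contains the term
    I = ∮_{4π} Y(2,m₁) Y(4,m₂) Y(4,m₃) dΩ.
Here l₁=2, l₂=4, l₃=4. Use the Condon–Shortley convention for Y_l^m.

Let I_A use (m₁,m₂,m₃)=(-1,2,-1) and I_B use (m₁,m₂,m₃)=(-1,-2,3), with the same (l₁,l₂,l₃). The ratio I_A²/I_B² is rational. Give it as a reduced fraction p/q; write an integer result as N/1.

l's match ⇒ only the (l;m) 3-j factors differ between A and B.
A: triangle coeff Δ(2,4,4) = 1/13860; Σ_t [1,2]: t=1:−1/240 t=2:+1/96 = 1/160; (3j)²=27/1540 [(2 4 4; -1 2 -1)], sign=-1
B: triangle coeff Δ(2,4,4) = 1/13860; Σ_t [1,2]: t=1:−1/240 t=2:+1/1440 = -1/288; (3j)²=5/132 [(2 4 4; -1 -2 3)], sign=+1
I_A²/I_B² = (27/1540)/(5/132) = 81/175

81/175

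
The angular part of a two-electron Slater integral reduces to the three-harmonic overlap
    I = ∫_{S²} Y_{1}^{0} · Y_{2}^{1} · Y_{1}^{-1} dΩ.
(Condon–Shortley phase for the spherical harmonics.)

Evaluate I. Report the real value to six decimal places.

Rules hold: Σm=0, L=4 even, 1≤1≤3.
N = 3·5·3 = 45
Δ = 2!·0!·2!/5! = 1/30
Racah Σ t=1..1: t=1:−1/1 = -1/1
⇒ 3j(1 2 1; 0 0 0)² = 2/15, sgn +1
Racah Σ t=1..1: t=1:−1/2 = -1/2
⇒ 3j(1 2 1; 0 1 -1)² = 1/10, sgn -1
4πI² = N·(3j₀)²·(3jₘ)² = 3/5
I = -1·√(0.6/4π) = -0.21850969

-0.218510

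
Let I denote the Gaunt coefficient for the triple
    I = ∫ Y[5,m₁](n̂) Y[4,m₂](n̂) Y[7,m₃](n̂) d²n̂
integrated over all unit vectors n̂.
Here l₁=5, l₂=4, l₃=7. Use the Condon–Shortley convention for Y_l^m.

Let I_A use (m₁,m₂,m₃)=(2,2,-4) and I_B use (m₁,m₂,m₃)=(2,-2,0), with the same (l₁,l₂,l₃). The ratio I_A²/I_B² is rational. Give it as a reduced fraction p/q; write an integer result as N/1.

825/896

Shared (l₁,l₂,l₃)=(5,4,7): N and (l;000)² cancel in I_A²/I_B².
A: Δ = 2!·8!·6!/17! = 1/6126120; Racah Σ t=0..2: t=0:+1/1036800 t=1:−1/172800 t=2:+1/483840 = -1/362880; ⇒ 3j(5 4 7; 2 2 -4)² = 20/1547, sgn +1
B: Δ = 2!·8!·6!/17! = 1/6126120; Racah Σ t=0..2: t=0:+1/69120 t=1:−1/172800 t=2:+1/7257600 = 1/113400; ⇒ 3j(5 4 7; 2 -2 0)² = 512/36465, sgn -1
I_A²/I_B² = (20/1547)/(512/36465) = 825/896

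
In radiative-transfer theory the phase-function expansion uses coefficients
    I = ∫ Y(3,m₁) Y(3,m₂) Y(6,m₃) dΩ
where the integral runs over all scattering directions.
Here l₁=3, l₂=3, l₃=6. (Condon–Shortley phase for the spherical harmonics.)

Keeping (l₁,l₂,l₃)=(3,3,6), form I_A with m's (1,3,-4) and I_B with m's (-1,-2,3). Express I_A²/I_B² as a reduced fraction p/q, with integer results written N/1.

5/9

Same 3,3,6: normalisation and zero-m 3j drop out of the ratio.
A: Δ: 0! 6! 6! / 13! → 1/12012; sum: t=0:+1/34560 = 1/34560; 3j²(3 3 6; 1 3 -4) = Δ·Π!·Σ² = 5/286  (sign +1)
B: Δ: 0! 6! 6! / 13! → 1/12012; sum: t=0:+1/5760 = 1/5760; 3j²(3 3 6; -1 -2 3) = Δ·Π!·Σ² = 9/286  (sign -1)
I_A²/I_B² = (5/286)/(9/286) = 5/9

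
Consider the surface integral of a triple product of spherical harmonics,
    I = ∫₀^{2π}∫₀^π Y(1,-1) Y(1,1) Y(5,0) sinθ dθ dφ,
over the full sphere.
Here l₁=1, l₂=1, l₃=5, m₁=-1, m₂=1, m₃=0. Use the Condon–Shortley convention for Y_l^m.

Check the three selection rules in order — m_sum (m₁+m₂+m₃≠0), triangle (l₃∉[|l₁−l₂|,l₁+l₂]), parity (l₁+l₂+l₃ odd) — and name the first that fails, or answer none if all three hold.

Σmᵢ = 0  ✓
l₃∈[|l₁−l₂|,l₁+l₂]=[0,2], have l₃=5  ✗
Σlᵢ = 7 ⇒ odd

triangle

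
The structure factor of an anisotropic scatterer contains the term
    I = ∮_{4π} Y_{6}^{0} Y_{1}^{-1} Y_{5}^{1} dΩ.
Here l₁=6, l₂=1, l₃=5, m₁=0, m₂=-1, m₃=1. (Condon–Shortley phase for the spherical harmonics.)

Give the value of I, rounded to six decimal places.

Rules hold: Σm=0, L=12 even, 5≤5≤7.
N = 13·3·11 = 429
Δ = 2!·10!·0!/13! = 1/858
Racah Σ t=1..1: t=1:−1/14400 = -1/14400
⇒ 3j(6 1 5; 0 0 0)² = 6/143, sgn +1
Racah Σ t=0..0: t=0:+1/34560 = 1/34560
⇒ 3j(6 1 5; 0 -1 1)² = 5/286, sgn +1
4πI² = N·(3j₀)²·(3jₘ)² = 45/143
I = +1·√(0.314685/4π) = 0.15824621

0.158246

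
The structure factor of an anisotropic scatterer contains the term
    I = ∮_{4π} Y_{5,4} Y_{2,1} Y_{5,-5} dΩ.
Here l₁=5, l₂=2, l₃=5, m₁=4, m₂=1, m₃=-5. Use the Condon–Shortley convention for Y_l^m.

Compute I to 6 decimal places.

-0.187924

m-sum 0 ✓  L=12 even ✓  3≤5≤7 ✓
Π(2lᵢ+1) = 11×5×11 = 605
triangle coeff Δ(5,2,5) = 1/38610
Σ_t [0,2]: t=0:+1/2880 t=1:−1/576 t=2:+1/2880 = -1/960
(3j)²=10/429 [(5 2 5; 0 0 0)], sign=+1
Σ_t [1,1]: t=1:−1/80640 = -1/80640
(3j)²=9/286 [(5 2 5; 4 1 -5)], sign=-1
⇒ 4πI² = 75/169
I = (-1)√(75/169/(4π)) = -0.18792404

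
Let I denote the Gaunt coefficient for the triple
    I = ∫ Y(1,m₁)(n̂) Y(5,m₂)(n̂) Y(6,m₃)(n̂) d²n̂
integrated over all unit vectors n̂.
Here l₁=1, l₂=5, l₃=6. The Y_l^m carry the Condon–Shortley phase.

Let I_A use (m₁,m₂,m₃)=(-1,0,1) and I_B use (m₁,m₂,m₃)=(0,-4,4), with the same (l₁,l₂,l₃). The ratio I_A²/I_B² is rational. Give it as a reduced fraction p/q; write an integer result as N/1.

21/20

Shared (l₁,l₂,l₃)=(1,5,6): N and (l;000)² cancel in I_A²/I_B².
A: Δ = 0!·2!·10!/13! = 1/858; Racah Σ t=0..0: t=0:+1/28800 = 1/28800; ⇒ 3j(1 5 6; -1 0 1)² = 7/286, sgn -1
B: Δ = 0!·2!·10!/13! = 1/858; Racah Σ t=0..0: t=0:+1/362880 = 1/362880; ⇒ 3j(1 5 6; 0 -4 4)² = 10/429, sgn +1
I_A²/I_B² = (7/286)/(10/429) = 21/20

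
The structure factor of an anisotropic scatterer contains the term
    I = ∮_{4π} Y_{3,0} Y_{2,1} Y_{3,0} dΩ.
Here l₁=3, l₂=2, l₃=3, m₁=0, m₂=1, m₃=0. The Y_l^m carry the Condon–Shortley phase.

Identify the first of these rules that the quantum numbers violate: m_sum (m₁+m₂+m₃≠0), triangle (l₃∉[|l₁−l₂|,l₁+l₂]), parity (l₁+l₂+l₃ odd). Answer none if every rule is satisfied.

m₁+m₂+m₃ = 0 + 1 + 0 = 1  ✗
triangle: |3−2|=1 ≤ l₃=3 ≤ 3+2=5
parity: l₁+l₂+l₃ = 8 is even

m_sum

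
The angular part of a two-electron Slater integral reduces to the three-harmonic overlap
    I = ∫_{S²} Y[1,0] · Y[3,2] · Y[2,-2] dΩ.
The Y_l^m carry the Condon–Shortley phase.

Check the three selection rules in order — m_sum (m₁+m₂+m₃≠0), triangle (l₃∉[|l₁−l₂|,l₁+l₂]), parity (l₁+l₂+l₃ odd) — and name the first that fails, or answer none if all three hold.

none

azimuthal sum: 0 + 2 − 2 = 0  ✓
2 ≤ 2 ≤ 4 (triangle on l)  ✓
L = 1 + 3 + 2 = 6 (even)  ✓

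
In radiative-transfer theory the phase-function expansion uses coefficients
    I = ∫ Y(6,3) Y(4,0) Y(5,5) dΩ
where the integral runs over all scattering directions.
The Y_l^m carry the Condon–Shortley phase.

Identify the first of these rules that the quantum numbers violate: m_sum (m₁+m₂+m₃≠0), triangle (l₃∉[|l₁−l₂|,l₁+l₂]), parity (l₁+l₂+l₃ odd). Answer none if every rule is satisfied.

m_sum

m₁+m₂+m₃ = 3 + 0 + 5 = 8  ✗
triangle: |6−4|=2 ≤ l₃=5 ≤ 6+4=10
parity: l₁+l₂+l₃ = 15 is odd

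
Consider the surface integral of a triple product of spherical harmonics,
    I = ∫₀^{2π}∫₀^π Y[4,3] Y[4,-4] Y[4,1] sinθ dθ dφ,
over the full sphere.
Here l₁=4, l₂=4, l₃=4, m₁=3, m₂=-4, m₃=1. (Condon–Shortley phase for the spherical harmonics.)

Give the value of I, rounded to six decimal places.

-0.168431

Rules hold: Σm=0, L=12 even, 0≤4≤8.
N = 9·9·9 = 729
Δ = 4!·4!·4!/13! = 1/450450
Racah Σ t=0..4: t=0:+1/13824 t=1:−1/216 t=2:+1/64 t=3:−1/216 t=4:+1/13824 = 5/768
⇒ 3j(4 4 4; 0 0 0)² = 18/1001, sgn +1
Racah Σ t=0..0: t=0:+1/3456 = 1/3456
⇒ 3j(4 4 4; 3 -4 1)² = 35/1287, sgn -1
4πI² = N·(3j₀)²·(3jₘ)² = 7290/20449
I = -1·√(0.356497/4π) = -0.16843130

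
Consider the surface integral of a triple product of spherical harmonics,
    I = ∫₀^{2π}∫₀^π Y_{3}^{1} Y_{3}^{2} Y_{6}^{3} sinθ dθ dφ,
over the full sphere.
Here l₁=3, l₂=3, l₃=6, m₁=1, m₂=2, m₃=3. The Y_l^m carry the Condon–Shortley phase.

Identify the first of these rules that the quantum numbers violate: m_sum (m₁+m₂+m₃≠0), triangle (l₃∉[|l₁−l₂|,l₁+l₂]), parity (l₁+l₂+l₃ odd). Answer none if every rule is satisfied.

m_sum

azimuthal sum: 1 + 2 + 3 = 6  ✗
0 ≤ 6 ≤ 6 (triangle on l)
L = 3 + 3 + 6 = 12 (even)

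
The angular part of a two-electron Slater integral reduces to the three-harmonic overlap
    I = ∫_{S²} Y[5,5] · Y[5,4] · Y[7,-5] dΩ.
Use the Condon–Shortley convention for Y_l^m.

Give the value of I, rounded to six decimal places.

Σmᵢ = 4 ≠ 0, so the φ-integral vanishes; I = 0

0.000000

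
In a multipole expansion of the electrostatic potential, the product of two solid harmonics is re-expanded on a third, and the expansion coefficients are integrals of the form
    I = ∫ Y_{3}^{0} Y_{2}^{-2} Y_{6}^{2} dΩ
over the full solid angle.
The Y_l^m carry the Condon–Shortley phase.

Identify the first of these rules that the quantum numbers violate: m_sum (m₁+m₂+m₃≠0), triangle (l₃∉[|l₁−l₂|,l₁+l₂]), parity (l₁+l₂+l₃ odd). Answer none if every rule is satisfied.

Σmᵢ = 0  ✓
l₃∈[|l₁−l₂|,l₁+l₂]=[1,5], have l₃=6  ✗
Σlᵢ = 11 ⇒ odd

triangle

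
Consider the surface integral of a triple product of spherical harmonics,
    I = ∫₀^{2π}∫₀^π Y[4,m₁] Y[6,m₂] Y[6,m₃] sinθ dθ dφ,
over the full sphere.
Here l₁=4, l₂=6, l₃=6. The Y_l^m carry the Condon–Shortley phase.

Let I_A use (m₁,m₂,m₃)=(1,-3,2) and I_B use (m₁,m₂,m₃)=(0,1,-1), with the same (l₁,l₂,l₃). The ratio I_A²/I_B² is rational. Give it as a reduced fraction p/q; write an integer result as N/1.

7605/4096

l's match ⇒ only the (l;m) 3-j factors differ between A and B.
A: triangle coeff Δ(4,6,6) = 1/15315300; Σ_t [0,3]: t=0:+1/103680 t=1:−1/34560 t=2:+1/120960 t=3:−1/5806080 = -13/1161216; (3j)²=65/5236 [(4 6 6; 1 -3 2)], sign=-1
B: triangle coeff Δ(4,6,6) = 1/15315300; Σ_t [0,4]: t=0:+1/2903040 t=1:−1/51840 t=2:+1/11520 t=3:−1/20736 t=4:+1/414720 = 1/45360; (3j)²=1024/153153 [(4 6 6; 0 1 -1)], sign=-1
I_A²/I_B² = (65/5236)/(1024/153153) = 7605/4096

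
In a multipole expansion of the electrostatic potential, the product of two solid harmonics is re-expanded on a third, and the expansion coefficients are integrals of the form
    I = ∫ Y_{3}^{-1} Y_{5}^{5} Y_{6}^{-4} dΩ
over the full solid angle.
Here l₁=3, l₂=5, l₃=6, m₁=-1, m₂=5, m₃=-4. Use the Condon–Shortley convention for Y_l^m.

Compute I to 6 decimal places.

-0.152880

m-sum 0 ✓  L=14 even ✓  2≤6≤8 ✓
Π(2lᵢ+1) = 7×11×13 = 1001
triangle coeff Δ(3,5,6) = 1/675675
Σ_t [0,2]: t=0:+1/8640 t=1:−1/2304 t=2:+1/8640 = -7/34560
(3j)²=7/429 [(3 5 6; 0 0 0)], sign=-1
Σ_t [2,2]: t=2:+1/322560 = 1/322560
(3j)²=18/1001 [(3 5 6; -1 5 -4)], sign=+1
⇒ 4πI² = 42/143
I = (-1)√(42/143/(4π)) = -0.15288036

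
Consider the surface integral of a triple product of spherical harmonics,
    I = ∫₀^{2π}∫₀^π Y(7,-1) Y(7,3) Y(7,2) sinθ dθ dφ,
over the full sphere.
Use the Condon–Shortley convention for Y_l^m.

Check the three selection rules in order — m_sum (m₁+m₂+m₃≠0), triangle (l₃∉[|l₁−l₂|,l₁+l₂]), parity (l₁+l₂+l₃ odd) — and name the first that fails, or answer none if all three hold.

Σmᵢ = 4  ✗
l₃∈[|l₁−l₂|,l₁+l₂]=[0,14], have l₃=7
Σlᵢ = 21 ⇒ odd

m_sum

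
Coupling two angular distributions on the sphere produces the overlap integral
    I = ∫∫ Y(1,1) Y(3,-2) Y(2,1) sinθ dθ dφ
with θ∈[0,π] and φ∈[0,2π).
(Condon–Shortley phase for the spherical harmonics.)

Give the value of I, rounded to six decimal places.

0.261169

Rules hold: Σm=0, L=6 even, 2≤2≤4.
N = 3·7·5 = 105
Δ = 2!·0!·4!/7! = 1/105
Racah Σ t=1..1: t=1:−1/4 = -1/4
⇒ 3j(1 3 2; 0 0 0)² = 3/35, sgn -1
Racah Σ t=0..0: t=0:+1/12 = 1/12
⇒ 3j(1 3 2; 1 -2 1)² = 2/21, sgn -1
4πI² = N·(3j₀)²·(3jₘ)² = 6/7
I = +1·√(0.857143/4π) = 0.26116903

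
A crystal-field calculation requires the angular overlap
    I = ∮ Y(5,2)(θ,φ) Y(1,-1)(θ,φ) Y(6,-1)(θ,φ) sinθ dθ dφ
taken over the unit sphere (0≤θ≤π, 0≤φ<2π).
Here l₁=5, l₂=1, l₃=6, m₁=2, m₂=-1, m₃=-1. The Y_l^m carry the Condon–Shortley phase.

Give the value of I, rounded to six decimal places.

m-sum 0 ✓  L=12 even ✓  4≤6≤6 ✓
Π(2lᵢ+1) = 11×3×13 = 429
triangle coeff Δ(5,1,6) = 1/858
Σ_t [0,0]: t=0:+1/14400 = 1/14400
(3j)²=6/143 [(5 1 6; 0 0 0)], sign=+1
Σ_t [0,0]: t=0:+1/60480 = 1/60480
(3j)²=5/429 [(5 1 6; 2 -1 -1)], sign=-1
⇒ 4πI² = 30/143
I = (-1)√(30/143/(4π)) = -0.12920749

-0.129207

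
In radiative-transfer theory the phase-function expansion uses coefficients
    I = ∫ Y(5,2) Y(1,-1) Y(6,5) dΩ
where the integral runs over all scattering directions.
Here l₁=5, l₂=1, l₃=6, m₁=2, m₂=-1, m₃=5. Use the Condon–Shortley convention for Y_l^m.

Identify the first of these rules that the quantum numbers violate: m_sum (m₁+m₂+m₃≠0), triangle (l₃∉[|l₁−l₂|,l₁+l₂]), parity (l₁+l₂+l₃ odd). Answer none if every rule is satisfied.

m_sum

azimuthal sum: 2 − 1 + 5 = 6  ✗
4 ≤ 6 ≤ 6 (triangle on l)
L = 5 + 1 + 6 = 12 (even)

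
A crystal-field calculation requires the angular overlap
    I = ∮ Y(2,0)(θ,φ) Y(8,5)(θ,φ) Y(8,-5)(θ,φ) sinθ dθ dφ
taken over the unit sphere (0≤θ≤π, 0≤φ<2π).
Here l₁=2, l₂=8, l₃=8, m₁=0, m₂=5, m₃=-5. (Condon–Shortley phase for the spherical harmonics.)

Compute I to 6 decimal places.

0.006640

Rules hold: Σm=0, L=18 even, 6≤8≤10.
N = 5·17·17 = 1445
Δ = 2!·2!·14!/19! = 1/348840
Racah Σ t=0..2: t=0:+1/116121600 t=1:−1/25401600 t=2:+1/116121600 = -1/45158400
⇒ 3j(2 8 8; 0 0 0)² = 24/1615, sgn -1
Racah Σ t=0..2: t=0:+1/24908083200 t=1:−1/958003200 t=2:+1/958003200 = 1/24908083200
⇒ 3j(2 8 8; 0 5 -5)² = 1/38760, sgn -1
4πI² = N·(3j₀)²·(3jₘ)² = 1/1805
I = +1·√(0.000554017/4π) = 0.00663982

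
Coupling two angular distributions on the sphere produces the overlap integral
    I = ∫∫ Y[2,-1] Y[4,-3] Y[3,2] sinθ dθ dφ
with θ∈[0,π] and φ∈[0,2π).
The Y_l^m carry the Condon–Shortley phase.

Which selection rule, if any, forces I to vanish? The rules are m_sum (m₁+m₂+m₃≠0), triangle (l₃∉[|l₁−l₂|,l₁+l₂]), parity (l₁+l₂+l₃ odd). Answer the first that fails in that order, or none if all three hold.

m_sum

m₁+m₂+m₃ = -1 − 3 + 2 = -2  ✗
triangle: |2−4|=2 ≤ l₃=3 ≤ 2+4=6
parity: l₁+l₂+l₃ = 9 is odd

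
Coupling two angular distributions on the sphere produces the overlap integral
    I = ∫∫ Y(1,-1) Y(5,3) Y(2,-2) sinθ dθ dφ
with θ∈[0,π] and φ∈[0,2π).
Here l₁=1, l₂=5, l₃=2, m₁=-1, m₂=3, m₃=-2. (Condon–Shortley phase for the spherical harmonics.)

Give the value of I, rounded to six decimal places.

|1−5|≤2≤1+5 violated ⇒ I = 0

0.000000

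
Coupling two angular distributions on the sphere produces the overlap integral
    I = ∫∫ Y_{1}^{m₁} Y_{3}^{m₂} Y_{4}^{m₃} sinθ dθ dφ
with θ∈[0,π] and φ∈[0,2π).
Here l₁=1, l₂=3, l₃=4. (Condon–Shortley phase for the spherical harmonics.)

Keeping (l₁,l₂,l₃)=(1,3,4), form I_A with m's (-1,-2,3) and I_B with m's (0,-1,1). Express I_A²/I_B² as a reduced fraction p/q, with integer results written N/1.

Same 1,3,4: normalisation and zero-m 3j drop out of the ratio.
A: Δ: 0! 2! 6! / 9! → 1/252; sum: t=0:+1/240 = 1/240; 3j²(1 3 4; -1 -2 3) = Δ·Π!·Σ² = 1/12  (sign -1)
B: Δ: 0! 2! 6! / 9! → 1/252; sum: t=0:+1/48 = 1/48; 3j²(1 3 4; 0 -1 1) = Δ·Π!·Σ² = 5/84  (sign -1)
I_A²/I_B² = (1/12)/(5/84) = 7/5

7/5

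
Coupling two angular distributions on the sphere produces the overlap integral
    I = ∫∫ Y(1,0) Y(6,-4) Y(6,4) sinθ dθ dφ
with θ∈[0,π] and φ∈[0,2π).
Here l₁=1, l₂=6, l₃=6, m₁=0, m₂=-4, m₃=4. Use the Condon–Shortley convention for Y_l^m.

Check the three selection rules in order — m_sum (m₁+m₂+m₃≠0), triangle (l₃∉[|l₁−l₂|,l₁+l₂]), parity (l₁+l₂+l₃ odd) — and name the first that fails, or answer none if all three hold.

parity

m₁+m₂+m₃ = 0 − 4 + 4 = 0  ✓
triangle: |1−6|=5 ≤ l₃=6 ≤ 1+6=7  ✓
parity: l₁+l₂+l₃ = 13 is odd  ✗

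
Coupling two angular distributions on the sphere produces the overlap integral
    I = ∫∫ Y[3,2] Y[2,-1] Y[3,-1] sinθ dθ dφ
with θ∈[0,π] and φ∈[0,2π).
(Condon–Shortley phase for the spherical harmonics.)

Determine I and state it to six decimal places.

0.162868

Checks pass: Σm=0; 8 even; l₃=3∈[1,5].
(2·3+1)(2·2+1)(2·3+1) = 245
Δ: 2! 4! 2! / 9! → 1/3780
sum: t=0:+1/24 t=1:−1/4 t=2:+1/24 = -1/6
3j²(3 2 3; 0 0 0) = Δ·Π!·Σ² = 4/105  (sign +1)
sum: t=0:+1/12 t=1:−1/48 = 1/16
3j²(3 2 3; 2 -1 -1) = Δ·Π!·Σ² = 1/28  (sign +1)
combine: 4πI² = 245·4/105·1/28 = 1/3
take √, sign +1: I = 0.16286750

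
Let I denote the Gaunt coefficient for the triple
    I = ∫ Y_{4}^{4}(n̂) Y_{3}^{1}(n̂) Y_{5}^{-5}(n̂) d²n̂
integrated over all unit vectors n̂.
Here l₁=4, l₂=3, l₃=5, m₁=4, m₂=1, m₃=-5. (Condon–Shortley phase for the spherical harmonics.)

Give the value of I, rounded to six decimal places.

Checks pass: Σm=0; 12 even; l₃=5∈[1,7].
(2·4+1)(2·3+1)(2·5+1) = 693
Δ: 2! 6! 4! / 13! → 1/180180
sum: t=0:+1/576 t=1:−1/144 t=2:+1/576 = -1/288
3j²(4 3 5; 0 0 0) = Δ·Π!·Σ² = 20/1001  (sign +1)
sum: t=0:+1/34560 = 1/34560
3j²(4 3 5; 4 1 -5) = Δ·Π!·Σ² = 14/429  (sign +1)
combine: 4πI² = 693·20/1001·14/429 = 840/1859
take √, sign +1: I = 0.18962475

0.189625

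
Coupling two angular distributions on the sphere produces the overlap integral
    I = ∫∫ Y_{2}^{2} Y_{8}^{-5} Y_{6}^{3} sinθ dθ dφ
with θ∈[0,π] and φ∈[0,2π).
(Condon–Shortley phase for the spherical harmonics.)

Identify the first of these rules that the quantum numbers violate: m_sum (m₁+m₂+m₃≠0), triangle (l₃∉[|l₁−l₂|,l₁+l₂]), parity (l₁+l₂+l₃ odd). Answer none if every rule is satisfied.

none

m₁+m₂+m₃ = 2 − 5 + 3 = 0  ✓
triangle: |2−8|=6 ≤ l₃=6 ≤ 2+8=10  ✓
parity: l₁+l₂+l₃ = 16 is even  ✓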